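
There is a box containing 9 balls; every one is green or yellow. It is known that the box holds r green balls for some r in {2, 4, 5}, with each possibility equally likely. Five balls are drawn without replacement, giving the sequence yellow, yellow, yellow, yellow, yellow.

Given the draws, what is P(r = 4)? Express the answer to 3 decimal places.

For each hypothesis, P(data | H) works out to: P(data | r = 2) = (7/9)(6/8)(5/7)(4/6)(3/5) = 1/6; P(data | r = 4) = (5/9)(4/8)(3/7)(2/6)(1/5) = 1/126; P(data | r = 5) = (4/9)(3/8)(2/7)(1/6)(0/5) = 0.
Multiplying each by its prior: 1/3 · 1/6 = 1/18, 1/3 · 1/126 = 1/378, 1/3 · 0 = 0; with total 11/189.
By Bayes' rule, P(r = 4 | data) = (1/378) / (11/189) = 1/22.

0.045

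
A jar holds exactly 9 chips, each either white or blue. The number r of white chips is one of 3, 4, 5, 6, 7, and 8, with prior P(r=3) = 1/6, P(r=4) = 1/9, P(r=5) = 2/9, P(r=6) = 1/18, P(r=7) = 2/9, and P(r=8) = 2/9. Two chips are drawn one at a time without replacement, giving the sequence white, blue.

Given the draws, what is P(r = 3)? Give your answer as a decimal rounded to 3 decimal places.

0.193

For each hypothesis, P(data | H) works out to: P(data | r = 3) = (3/9)(6/8) = 1/4; P(data | r = 4) = (4/9)(5/8) = 5/18; P(data | r = 5) = (5/9)(4/8) = 5/18; P(data | r = 6) = (6/9)(3/8) = 1/4; P(data | r = 7) = (7/9)(2/8) = 7/36; P(data | r = 8) = (8/9)(1/8) = 1/9.
The prior-weighted likelihoods are 1/6 · 1/4 = 1/24, 1/9 · 5/18 = 5/162, 2/9 · 5/18 = 5/81, 1/18 · 1/4 = 1/72, 2/9 · 7/36 = 7/162, 2/9 · 1/9 = 2/81; these sum to 35/162.
Therefore the posterior P(r = 3 | data) = (1/24) / (35/162) = 27/140.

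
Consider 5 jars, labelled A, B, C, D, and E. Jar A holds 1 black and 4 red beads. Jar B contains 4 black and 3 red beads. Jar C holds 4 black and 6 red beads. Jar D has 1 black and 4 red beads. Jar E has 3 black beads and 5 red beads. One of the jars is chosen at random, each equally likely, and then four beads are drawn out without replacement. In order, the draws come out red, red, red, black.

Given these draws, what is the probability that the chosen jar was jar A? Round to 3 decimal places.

The likelihood of the observed sequence under each hypothesis: P(data | jar A) = (4/5)(3/4)(2/3)(1/2) = 1/5; P(data | jar B) = (3/7)(2/6)(1/5)(4/4) = 1/35; P(data | jar C) = (6/10)(5/9)(4/8)(4/7) = 2/21; P(data | jar D) = (4/5)(3/4)(2/3)(1/2) = 1/5; P(data | jar E) = (5/8)(4/7)(3/6)(3/5) = 3/28.
The prior-weighted likelihoods are 1/5 · 1/5 = 1/25, 1/5 · 1/35 = 1/175, 1/5 · 2/21 = 2/105, 1/5 · 1/5 = 1/25, 1/5 · 3/28 = 3/140; summing to 53/420.
So P(jar A | data) = (1/25) / (53/420) = 84/265.

0.317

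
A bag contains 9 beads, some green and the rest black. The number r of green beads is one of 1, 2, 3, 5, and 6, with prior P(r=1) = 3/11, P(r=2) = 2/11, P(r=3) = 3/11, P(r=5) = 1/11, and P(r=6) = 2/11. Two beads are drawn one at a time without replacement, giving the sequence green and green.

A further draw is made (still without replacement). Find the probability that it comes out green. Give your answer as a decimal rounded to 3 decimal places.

0.445

Under each hypothesis, the probability of the observed sequence is: P(data | r = 1) = (1/9)(0/8) = 0; P(data | r = 2) = (2/9)(1/8) = 1/36; P(data | r = 3) = (3/9)(2/8) = 1/12; P(data | r = 5) = (5/9)(4/8) = 5/18; P(data | r = 6) = (6/9)(5/8) = 5/12.
The prior-weighted likelihoods are 3/11 · 0 = 0, 2/11 · 1/36 = 1/198, 3/11 · 1/12 = 1/44, 1/11 · 5/18 = 5/198, 2/11 · 5/12 = 5/66; with total 17/132.
Dividing through by the total gives posterior P(r = 1 | data) = 0, P(r = 2 | data) = 2/51, P(r = 3 | data) = 3/17, P(r = 5 | data) = 10/51, P(r = 6 | data) = 10/17.
The predictive probability is P(green next | data) = (0)(2/51) + (1/7)(3/17) + (3/7)(10/51) + (4/7)(10/17) = 53/119.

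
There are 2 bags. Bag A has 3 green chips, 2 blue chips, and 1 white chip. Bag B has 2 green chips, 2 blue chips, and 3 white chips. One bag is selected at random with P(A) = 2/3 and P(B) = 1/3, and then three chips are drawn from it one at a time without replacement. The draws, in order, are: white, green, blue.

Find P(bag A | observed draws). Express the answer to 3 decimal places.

Compute the likelihood of the observed sequence for each case: P(data | bag A) = (1/6)(3/5)(2/4) = 1/20; P(data | bag B) = (3/7)(2/6)(2/5) = 2/35.
Multiplying each by its prior: 2/3 · 1/20 = 1/30, 1/3 · 2/35 = 2/105; with total 11/210.
Therefore the posterior P(bag A | data) = (1/30) / (11/210) = 7/11.

0.636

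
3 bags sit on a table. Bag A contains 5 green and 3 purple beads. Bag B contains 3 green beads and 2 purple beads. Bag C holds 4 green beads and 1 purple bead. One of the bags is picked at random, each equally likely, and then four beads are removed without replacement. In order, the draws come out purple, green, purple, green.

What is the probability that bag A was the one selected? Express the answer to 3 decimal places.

0.417

The likelihood of the observed sequence under each hypothesis: P(data | bag A) = (3/8)(5/7)(2/6)(4/5) = 1/14; P(data | bag B) = (2/5)(3/4)(1/3)(2/2) = 1/10; P(data | bag C) = (1/5)(4/4)(0/3) = 0.
The prior-weighted likelihoods are 1/3 · 1/14 = 1/42, 1/3 · 1/10 = 1/30, 1/3 · 0 = 0; with total 2/35.
So P(bag A | data) = (1/42) / (2/35) = 5/12.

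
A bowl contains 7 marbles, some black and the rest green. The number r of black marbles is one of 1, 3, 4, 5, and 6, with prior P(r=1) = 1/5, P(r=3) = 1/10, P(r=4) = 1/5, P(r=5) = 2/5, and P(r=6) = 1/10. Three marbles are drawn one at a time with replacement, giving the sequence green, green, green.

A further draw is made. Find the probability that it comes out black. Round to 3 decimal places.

0.247

For each hypothesis, P(data | H) works out to: P(data | r = 1) = (6/7)(6/7)(6/7) = 0.62974; P(data | r = 3) = (4/7)(4/7)(4/7) = 0.18659; P(data | r = 4) = (3/7)(3/7)(3/7) = 0.078717; P(data | r = 5) = (2/7)(2/7)(2/7) = 0.023324; P(data | r = 6) = (1/7)(1/7)(1/7) = 0.0029155.
The prior-weighted likelihoods are 1/5 · 0.62974 = 0.12595, 1/10 · 0.18659 = 0.018659, 1/5 · 0.078717 = 0.015743, 2/5 · 0.023324 = 0.0093294, 1/10 · 0.0029155 = 0.00029155; with total 0.16997.
Normalising, the posterior is P(r = 1 | data) = 0.74099, P(r = 3 | data) = 0.10978, P(r = 4 | data) = 0.092624, P(r = 5 | data) = 0.054889, P(r = 6 | data) = 0.0017153.
Averaging over the posterior, P(black next | data) = (1/7)(0.74099) + (3/7)(0.10978) + (4/7)(0.092624) + (5/7)(0.054889) + (6/7)(0.0017153) = 0.24651.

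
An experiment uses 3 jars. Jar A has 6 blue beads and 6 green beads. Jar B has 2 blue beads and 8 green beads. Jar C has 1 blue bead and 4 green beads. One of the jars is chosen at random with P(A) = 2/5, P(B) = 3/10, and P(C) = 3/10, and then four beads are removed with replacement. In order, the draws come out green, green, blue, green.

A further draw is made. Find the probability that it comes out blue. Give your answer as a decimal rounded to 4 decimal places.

0.2868

For each hypothesis, P(data | H) works out to: P(data | jar A) = (6/12)(6/12)(6/12)(6/12) = 0.0625; P(data | jar B) = (8/10)(8/10)(2/10)(8/10) = 0.1024; P(data | jar C) = (4/5)(4/5)(1/5)(4/5) = 0.1024.
Multiplying each by its prior: 2/5 · 0.0625 = 0.025, 3/10 · 0.1024 = 0.03072, 3/10 · 0.1024 = 0.03072; summing to 0.08644.
Normalising, the posterior is P(jar A | data) = 0.28922, P(jar B | data) = 0.35539, P(jar C | data) = 0.35539.
Averaging over the posterior, P(blue next | data) = (1/2)(0.28922) + (1/5)(0.35539) + (1/5)(0.35539) = 0.28677.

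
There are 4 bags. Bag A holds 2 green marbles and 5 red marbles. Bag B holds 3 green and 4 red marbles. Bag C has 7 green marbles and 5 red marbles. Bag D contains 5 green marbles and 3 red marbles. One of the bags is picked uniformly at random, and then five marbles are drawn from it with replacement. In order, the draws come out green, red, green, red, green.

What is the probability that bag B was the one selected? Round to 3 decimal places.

0.242

For each hypothesis, P(data | H) works out to: P(data | bag A) = (2/7)(5/7)(2/7)(5/7)(2/7) = 0.0119; P(data | bag B) = (3/7)(4/7)(3/7)(4/7)(3/7) = 0.025704; P(data | bag C) = (7/12)(5/12)(7/12)(5/12)(7/12) = 0.034461; P(data | bag D) = (5/8)(3/8)(5/8)(3/8)(5/8) = 0.034332.
The prior-weighted likelihoods are 1/4 · 0.0119 = 0.002975, 1/4 · 0.025704 = 0.0064259, 1/4 · 0.034461 = 0.0086153, 1/4 · 0.034332 = 0.0085831; summing to 0.026599.
By Bayes' rule, P(bag B | data) = (0.0064259) / (0.026599) = 0.24158.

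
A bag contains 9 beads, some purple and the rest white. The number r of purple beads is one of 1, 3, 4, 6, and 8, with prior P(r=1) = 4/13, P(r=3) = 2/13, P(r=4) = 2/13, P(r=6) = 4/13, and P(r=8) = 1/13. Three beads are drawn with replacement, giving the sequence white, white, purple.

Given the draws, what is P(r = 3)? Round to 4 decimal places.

0.2411

Under each hypothesis, the probability of the observed sequence is: P(data | r = 1) = (8/9)(8/9)(1/9) = 0.087791; P(data | r = 3) = (6/9)(6/9)(3/9) = 0.14815; P(data | r = 4) = (5/9)(5/9)(4/9) = 0.13717; P(data | r = 6) = (3/9)(3/9)(6/9) = 0.074074; P(data | r = 8) = (1/9)(1/9)(8/9) = 0.010974.
The prior-weighted likelihoods are 4/13 · 0.087791 = 0.027013, 2/13 · 0.14815 = 0.022792, 2/13 · 0.13717 = 0.021104, 4/13 · 0.074074 = 0.022792, 1/13 · 0.010974 = 0.00084415; with total 0.094545.
So P(r = 3 | data) = (0.022792) / (0.094545) = 0.24107.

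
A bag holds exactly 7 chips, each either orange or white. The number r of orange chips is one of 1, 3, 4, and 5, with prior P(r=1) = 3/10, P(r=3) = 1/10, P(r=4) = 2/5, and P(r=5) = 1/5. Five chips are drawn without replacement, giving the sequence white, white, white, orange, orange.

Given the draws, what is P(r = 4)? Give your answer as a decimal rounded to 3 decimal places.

0.667

For each hypothesis, P(data | H) works out to: P(data | r = 1) = (6/7)(5/6)(4/5)(1/4)(0/3) = 0; P(data | r = 3) = (4/7)(3/6)(2/5)(3/4)(2/3) = 2/35; P(data | r = 4) = (3/7)(2/6)(1/5)(4/4)(3/3) = 1/35; P(data | r = 5) = (2/7)(1/6)(0/5) = 0.
Weighting by the prior gives 3/10 · 0 = 0, 1/10 · 2/35 = 1/175, 2/5 · 1/35 = 2/175, 1/5 · 0 = 0; these sum to 3/175.
Therefore the posterior P(r = 4 | data) = (2/175) / (3/175) = 2/3.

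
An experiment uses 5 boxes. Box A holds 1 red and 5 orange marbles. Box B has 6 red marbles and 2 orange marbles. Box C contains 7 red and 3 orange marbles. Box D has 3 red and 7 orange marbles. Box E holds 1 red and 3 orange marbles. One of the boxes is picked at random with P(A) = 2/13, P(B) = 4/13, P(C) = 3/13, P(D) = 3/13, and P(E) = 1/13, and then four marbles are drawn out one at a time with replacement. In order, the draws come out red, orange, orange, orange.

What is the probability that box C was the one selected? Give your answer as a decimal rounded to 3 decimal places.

0.080

Under each hypothesis, the probability of the observed sequence is: P(data | box A) = (1/6)(5/6)(5/6)(5/6) = 0.096451; P(data | box B) = (6/8)(2/8)(2/8)(2/8) = 0.011719; P(data | box C) = (7/10)(3/10)(3/10)(3/10) = 0.0189; P(data | box D) = (3/10)(7/10)(7/10)(7/10) = 0.1029; P(data | box E) = (1/4)(3/4)(3/4)(3/4) = 0.10547.
The prior-weighted likelihoods are 2/13 · 0.096451 = 0.014839, 4/13 · 0.011719 = 0.0036058, 3/13 · 0.0189 = 0.0043615, 3/13 · 0.1029 = 0.023746, 1/13 · 0.10547 = 0.008113; with total 0.054665.
Hence P(box C | data) = (0.0043615) / (0.054665) = 0.079787.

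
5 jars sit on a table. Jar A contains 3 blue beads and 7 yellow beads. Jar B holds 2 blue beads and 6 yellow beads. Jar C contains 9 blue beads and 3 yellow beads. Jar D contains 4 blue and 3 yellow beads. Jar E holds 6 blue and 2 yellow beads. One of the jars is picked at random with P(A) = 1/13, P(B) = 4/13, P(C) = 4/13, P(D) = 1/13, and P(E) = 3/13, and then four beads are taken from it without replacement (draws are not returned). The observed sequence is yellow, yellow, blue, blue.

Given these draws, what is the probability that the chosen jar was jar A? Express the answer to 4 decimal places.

0.0941

Compute the likelihood of the observed sequence for each case: P(data | jar A) = (7/10)(6/9)(3/8)(2/7) = 0.05; P(data | jar B) = (6/8)(5/7)(2/6)(1/5) = 0.035714; P(data | jar C) = (3/12)(2/11)(9/10)(8/9) = 0.036364; P(data | jar D) = (3/7)(2/6)(4/5)(3/4) = 0.085714; P(data | jar E) = (2/8)(1/7)(6/6)(5/5) = 0.035714.
The prior-weighted likelihoods are 1/13 · 0.05 = 0.0038462, 4/13 · 0.035714 = 0.010989, 4/13 · 0.036364 = 0.011189, 1/13 · 0.085714 = 0.0065934, 3/13 · 0.035714 = 0.0082418; with total 0.040859.
Therefore the posterior P(jar A | data) = (0.0038462) / (0.040859) = 0.094132.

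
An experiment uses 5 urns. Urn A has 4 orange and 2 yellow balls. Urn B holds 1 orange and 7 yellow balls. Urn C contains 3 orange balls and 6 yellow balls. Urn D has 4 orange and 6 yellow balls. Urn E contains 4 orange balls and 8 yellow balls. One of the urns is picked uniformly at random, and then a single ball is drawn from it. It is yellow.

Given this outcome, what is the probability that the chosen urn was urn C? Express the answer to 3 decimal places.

Under each hypothesis, the probability of this draw is: P(data | urn A) = (2/6) = 1/3; P(data | urn B) = (7/8) = 7/8; P(data | urn C) = (6/9) = 2/3; P(data | urn D) = (6/10) = 3/5; P(data | urn E) = (8/12) = 2/3.
The prior-weighted likelihoods are 1/5 · 1/3 = 1/15, 1/5 · 7/8 = 7/40, 1/5 · 2/3 = 2/15, 1/5 · 3/5 = 3/25, 1/5 · 2/3 = 2/15; these sum to 377/600.
Therefore the posterior P(urn C | data) = (2/15) / (377/600) = 80/377.

0.212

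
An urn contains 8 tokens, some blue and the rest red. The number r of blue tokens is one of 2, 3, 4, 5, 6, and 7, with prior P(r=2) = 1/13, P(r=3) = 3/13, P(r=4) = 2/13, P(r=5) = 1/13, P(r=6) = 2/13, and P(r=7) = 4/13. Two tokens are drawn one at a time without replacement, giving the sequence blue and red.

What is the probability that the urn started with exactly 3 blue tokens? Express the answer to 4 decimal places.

Compute the likelihood of the observed sequence for each case: P(data | r = 2) = (2/8)(6/7) = 3/14; P(data | r = 3) = (3/8)(5/7) = 15/56; P(data | r = 4) = (4/8)(4/7) = 2/7; P(data | r = 5) = (5/8)(3/7) = 15/56; P(data | r = 6) = (6/8)(2/7) = 3/14; P(data | r = 7) = (7/8)(1/7) = 1/8.
The prior-weighted likelihoods are 1/13 · 3/14 = 3/182, 3/13 · 15/56 = 45/728, 2/13 · 2/7 = 4/91, 1/13 · 15/56 = 15/728, 2/13 · 3/14 = 3/91, 4/13 · 1/8 = 1/26; summing to 3/14.
Hence P(r = 3 | data) = (45/728) / (3/14) = 15/52.

0.2885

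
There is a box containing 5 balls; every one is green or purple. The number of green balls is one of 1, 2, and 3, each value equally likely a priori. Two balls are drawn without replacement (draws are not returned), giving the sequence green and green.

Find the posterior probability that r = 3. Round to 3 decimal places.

0.750

For each hypothesis, P(data | H) works out to: P(data | r = 1) = (1/5)(0/4) = 0; P(data | r = 2) = (2/5)(1/4) = 1/10; P(data | r = 3) = (3/5)(2/4) = 3/10.
Weighting by the prior gives 1/3 · 0 = 0, 1/3 · 1/10 = 1/30, 1/3 · 3/10 = 1/10; summing to 2/15.
Hence P(r = 3 | data) = (1/10) / (2/15) = 3/4.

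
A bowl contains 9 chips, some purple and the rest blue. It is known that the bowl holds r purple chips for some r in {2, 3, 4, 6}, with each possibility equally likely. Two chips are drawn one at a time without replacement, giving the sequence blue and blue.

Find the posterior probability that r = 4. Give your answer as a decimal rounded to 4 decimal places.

Compute the likelihood of the observed sequence for each case: P(data | r = 2) = (7/9)(6/8) = 7/12; P(data | r = 3) = (6/9)(5/8) = 5/12; P(data | r = 4) = (5/9)(4/8) = 5/18; P(data | r = 6) = (3/9)(2/8) = 1/12.
The prior-weighted likelihoods are 1/4 · 7/12 = 7/48, 1/4 · 5/12 = 5/48, 1/4 · 5/18 = 5/72, 1/4 · 1/12 = 1/48; with total 49/144.
By Bayes' rule, P(r = 4 | data) = (5/72) / (49/144) = 10/49.

0.2041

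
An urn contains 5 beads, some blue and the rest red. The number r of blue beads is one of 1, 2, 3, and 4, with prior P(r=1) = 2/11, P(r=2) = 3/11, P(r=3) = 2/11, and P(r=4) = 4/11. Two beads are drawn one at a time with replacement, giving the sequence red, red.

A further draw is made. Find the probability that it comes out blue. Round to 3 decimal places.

0.355

For each hypothesis, P(data | H) works out to: P(data | r = 1) = (4/5)(4/5) = 16/25; P(data | r = 2) = (3/5)(3/5) = 9/25; P(data | r = 3) = (2/5)(2/5) = 4/25; P(data | r = 4) = (1/5)(1/5) = 1/25.
Weighting by the prior gives 2/11 · 16/25 = 32/275, 3/11 · 9/25 = 27/275, 2/11 · 4/25 = 8/275, 4/11 · 1/25 = 4/275; these sum to 71/275.
Dividing through by the total gives posterior P(r = 1 | data) = 32/71, P(r = 2 | data) = 27/71, P(r = 3 | data) = 8/71, P(r = 4 | data) = 4/71.
The predictive probability is P(blue next | data) = (1/5)(32/71) + (2/5)(27/71) + (3/5)(8/71) + (4/5)(4/71) = 126/355.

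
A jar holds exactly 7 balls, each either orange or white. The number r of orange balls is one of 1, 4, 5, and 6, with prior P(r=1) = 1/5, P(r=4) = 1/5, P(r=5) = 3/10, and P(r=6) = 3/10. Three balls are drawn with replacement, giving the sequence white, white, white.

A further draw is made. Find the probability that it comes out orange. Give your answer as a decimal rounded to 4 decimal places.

0.2189

Under each hypothesis, the probability of the observed sequence is: P(data | r = 1) = (6/7)(6/7)(6/7) = 0.62974; P(data | r = 4) = (3/7)(3/7)(3/7) = 0.078717; P(data | r = 5) = (2/7)(2/7)(2/7) = 0.023324; P(data | r = 6) = (1/7)(1/7)(1/7) = 0.0029155.
Weighting by the prior gives 1/5 · 0.62974 = 0.12595, 1/5 · 0.078717 = 0.015743, 3/10 · 0.023324 = 0.0069971, 3/10 · 0.0029155 = 0.00087464; summing to 0.14956.
Dividing through by the total gives posterior P(r = 1 | data) = 0.84211, P(r = 4 | data) = 0.10526, P(r = 5 | data) = 0.046784, P(r = 6 | data) = 0.005848.
The predictive probability is P(orange next | data) = (1/7)(0.84211) + (4/7)(0.10526) + (5/7)(0.046784) + (6/7)(0.005848) = 0.21888.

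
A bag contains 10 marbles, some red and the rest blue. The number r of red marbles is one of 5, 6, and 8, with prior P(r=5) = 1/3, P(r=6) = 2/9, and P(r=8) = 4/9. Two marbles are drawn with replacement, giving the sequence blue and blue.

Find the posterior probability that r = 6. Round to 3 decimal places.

Under each hypothesis, the probability of the observed sequence is: P(data | r = 5) = (5/10)(5/10) = 1/4; P(data | r = 6) = (4/10)(4/10) = 4/25; P(data | r = 8) = (2/10)(2/10) = 1/25.
Weighting by the prior gives 1/3 · 1/4 = 1/12, 2/9 · 4/25 = 8/225, 4/9 · 1/25 = 4/225; these sum to 41/300.
So P(r = 6 | data) = (8/225) / (41/300) = 32/123.

0.260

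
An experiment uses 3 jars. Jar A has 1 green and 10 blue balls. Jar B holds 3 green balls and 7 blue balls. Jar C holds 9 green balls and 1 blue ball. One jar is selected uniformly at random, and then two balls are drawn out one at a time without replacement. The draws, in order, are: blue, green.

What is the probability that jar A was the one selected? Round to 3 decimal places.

0.214

Under each hypothesis, the probability of the observed sequence is: P(data | jar A) = (10/11)(1/10) = 1/11; P(data | jar B) = (7/10)(3/9) = 7/30; P(data | jar C) = (1/10)(9/9) = 1/10.
Weighting by the prior gives 1/3 · 1/11 = 1/33, 1/3 · 7/30 = 7/90, 1/3 · 1/10 = 1/30; these sum to 14/99.
Therefore the posterior P(jar A | data) = (1/33) / (14/99) = 3/14.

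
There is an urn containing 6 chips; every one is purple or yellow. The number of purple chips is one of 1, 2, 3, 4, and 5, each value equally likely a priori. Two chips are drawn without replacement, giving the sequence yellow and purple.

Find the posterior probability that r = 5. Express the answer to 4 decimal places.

For each hypothesis, P(data | H) works out to: P(data | r = 1) = (5/6)(1/5) = 1/6; P(data | r = 2) = (4/6)(2/5) = 4/15; P(data | r = 3) = (3/6)(3/5) = 3/10; P(data | r = 4) = (2/6)(4/5) = 4/15; P(data | r = 5) = (1/6)(5/5) = 1/6.
The prior-weighted likelihoods are 1/5 · 1/6 = 1/30, 1/5 · 4/15 = 4/75, 1/5 · 3/10 = 3/50, 1/5 · 4/15 = 4/75, 1/5 · 1/6 = 1/30; summing to 7/30.
So P(r = 5 | data) = (1/30) / (7/30) = 1/7.

0.1429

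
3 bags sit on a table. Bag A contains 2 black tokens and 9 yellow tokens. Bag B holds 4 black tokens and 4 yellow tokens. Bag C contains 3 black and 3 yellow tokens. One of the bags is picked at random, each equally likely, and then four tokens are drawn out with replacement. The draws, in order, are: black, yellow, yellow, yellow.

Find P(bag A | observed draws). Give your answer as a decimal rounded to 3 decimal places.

0.443

For each hypothesis, P(data | H) works out to: P(data | bag A) = (2/11)(9/11)(9/11)(9/11) = 0.099583; P(data | bag B) = (4/8)(4/8)(4/8)(4/8) = 0.0625; P(data | bag C) = (3/6)(3/6)(3/6)(3/6) = 0.0625.
Weighting by the prior gives 1/3 · 0.099583 = 0.033194, 1/3 · 0.0625 = 0.020833, 1/3 · 0.0625 = 0.020833; these sum to 0.074861.
So P(bag A | data) = (0.033194) / (0.074861) = 0.44341.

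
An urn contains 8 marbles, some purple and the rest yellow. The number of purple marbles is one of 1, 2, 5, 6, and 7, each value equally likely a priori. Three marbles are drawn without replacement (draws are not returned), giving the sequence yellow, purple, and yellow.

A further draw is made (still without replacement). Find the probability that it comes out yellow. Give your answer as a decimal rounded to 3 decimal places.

0.667

Compute the likelihood of the observed sequence for each case: P(data | r = 1) = (7/8)(1/7)(6/6) = 1/8; P(data | r = 2) = (6/8)(2/7)(5/6) = 5/28; P(data | r = 5) = (3/8)(5/7)(2/6) = 5/56; P(data | r = 6) = (2/8)(6/7)(1/6) = 1/28; P(data | r = 7) = (1/8)(7/7)(0/6) = 0.
The prior-weighted likelihoods are 1/5 · 1/8 = 1/40, 1/5 · 5/28 = 1/28, 1/5 · 5/56 = 1/56, 1/5 · 1/28 = 1/140, 1/5 · 0 = 0; summing to 3/35.
The posterior is then P(r = 1 | data) = 7/24, P(r = 2 | data) = 5/12, P(r = 5 | data) = 5/24, P(r = 6 | data) = 1/12, P(r = 7 | data) = 0.
The predictive probability is P(yellow next | data) = (1)(7/24) + (4/5)(5/12) + (1/5)(5/24) + (0)(1/12) = 2/3.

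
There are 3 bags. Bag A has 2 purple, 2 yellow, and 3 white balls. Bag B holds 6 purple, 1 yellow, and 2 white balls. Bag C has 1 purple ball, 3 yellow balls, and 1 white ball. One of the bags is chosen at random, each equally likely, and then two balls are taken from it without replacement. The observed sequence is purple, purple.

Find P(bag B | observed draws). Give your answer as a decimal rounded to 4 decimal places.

0.8974

Under each hypothesis, the probability of the observed sequence is: P(data | bag A) = (2/7)(1/6) = 1/21; P(data | bag B) = (6/9)(5/8) = 5/12; P(data | bag C) = (1/5)(0/4) = 0.
The prior-weighted likelihoods are 1/3 · 1/21 = 1/63, 1/3 · 5/12 = 5/36, 1/3 · 0 = 0; summing to 13/84.
So P(bag B | data) = (5/36) / (13/84) = 35/39.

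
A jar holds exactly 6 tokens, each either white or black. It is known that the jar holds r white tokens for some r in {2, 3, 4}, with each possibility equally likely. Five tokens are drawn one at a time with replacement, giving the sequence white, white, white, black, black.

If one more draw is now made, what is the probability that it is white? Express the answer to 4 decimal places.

For each hypothesis, P(data | H) works out to: P(data | r = 2) = (2/6)(2/6)(2/6)(4/6)(4/6) = 0.016461; P(data | r = 3) = (3/6)(3/6)(3/6)(3/6)(3/6) = 0.03125; P(data | r = 4) = (4/6)(4/6)(4/6)(2/6)(2/6) = 0.032922.
Multiplying each by its prior: 1/3 · 0.016461 = 0.005487, 1/3 · 0.03125 = 0.010417, 1/3 · 0.032922 = 0.010974; with total 0.026878.
The posterior is then P(r = 2 | data) = 0.20415, P(r = 3 | data) = 0.38756, P(r = 4 | data) = 0.40829.
Averaging over the posterior, P(white next | data) = (1/3)(0.20415) + (1/2)(0.38756) + (2/3)(0.40829) = 0.53402.

0.5340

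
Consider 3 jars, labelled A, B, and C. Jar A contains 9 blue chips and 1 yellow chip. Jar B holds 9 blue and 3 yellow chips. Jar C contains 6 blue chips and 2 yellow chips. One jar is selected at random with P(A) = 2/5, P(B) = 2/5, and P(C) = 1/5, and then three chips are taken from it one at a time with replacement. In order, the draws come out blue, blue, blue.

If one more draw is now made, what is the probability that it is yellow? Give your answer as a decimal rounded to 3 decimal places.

0.170

For each hypothesis, P(data | H) works out to: P(data | jar A) = (9/10)(9/10)(9/10) = 0.729; P(data | jar B) = (9/12)(9/12)(9/12) = 0.42188; P(data | jar C) = (6/8)(6/8)(6/8) = 0.42188.
Weighting by the prior gives 2/5 · 0.729 = 0.2916, 2/5 · 0.42188 = 0.16875, 1/5 · 0.42188 = 0.084375; with total 0.54473.
Normalising, the posterior is P(jar A | data) = 0.53532, P(jar B | data) = 0.30979, P(jar C | data) = 0.15489.
So P(yellow next | data) = Σ P(yellow next | H) P(H | data) = (1/10)(0.53532) + (1/4)(0.30979) + (1/4)(0.15489) = 0.1697.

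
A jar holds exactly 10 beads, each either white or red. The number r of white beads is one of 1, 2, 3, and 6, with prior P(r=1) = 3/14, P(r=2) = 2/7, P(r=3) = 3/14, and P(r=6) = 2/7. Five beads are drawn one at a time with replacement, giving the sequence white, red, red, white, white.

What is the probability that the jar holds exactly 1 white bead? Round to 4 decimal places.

For each hypothesis, P(data | H) works out to: P(data | r = 1) = (1/10)(9/10)(9/10)(1/10)(1/10) = 0.00081; P(data | r = 2) = (2/10)(8/10)(8/10)(2/10)(2/10) = 0.00512; P(data | r = 3) = (3/10)(7/10)(7/10)(3/10)(3/10) = 0.01323; P(data | r = 6) = (6/10)(4/10)(4/10)(6/10)(6/10) = 0.03456.
Multiplying each by its prior: 3/14 · 0.00081 = 0.00017357, 2/7 · 0.00512 = 0.0014629, 3/14 · 0.01323 = 0.002835, 2/7 · 0.03456 = 0.0098743; with total 0.014346.
By Bayes' rule, P(r = 1 | data) = (0.00017357) / (0.014346) = 0.012099.

0.0121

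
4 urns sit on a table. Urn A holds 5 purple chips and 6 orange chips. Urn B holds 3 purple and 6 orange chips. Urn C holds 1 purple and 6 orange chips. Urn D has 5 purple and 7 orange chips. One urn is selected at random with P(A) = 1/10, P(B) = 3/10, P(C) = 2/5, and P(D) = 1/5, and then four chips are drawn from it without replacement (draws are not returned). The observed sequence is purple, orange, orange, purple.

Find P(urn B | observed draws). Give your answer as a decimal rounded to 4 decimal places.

0.4512

The likelihood of the observed sequence under each hypothesis: P(data | urn A) = (5/11)(6/10)(5/9)(4/8) = 0.075758; P(data | urn B) = (3/9)(6/8)(5/7)(2/6) = 0.059524; P(data | urn C) = (1/7)(6/6)(5/5)(0/4) = 0; P(data | urn D) = (5/12)(7/11)(6/10)(4/9) = 0.070707.
Weighting by the prior gives 1/10 · 0.075758 = 0.0075758, 3/10 · 0.059524 = 0.017857, 2/5 · 0 = 0, 1/5 · 0.070707 = 0.014141; these sum to 0.039574.
So P(urn B | data) = (0.017857) / (0.039574) = 0.45123.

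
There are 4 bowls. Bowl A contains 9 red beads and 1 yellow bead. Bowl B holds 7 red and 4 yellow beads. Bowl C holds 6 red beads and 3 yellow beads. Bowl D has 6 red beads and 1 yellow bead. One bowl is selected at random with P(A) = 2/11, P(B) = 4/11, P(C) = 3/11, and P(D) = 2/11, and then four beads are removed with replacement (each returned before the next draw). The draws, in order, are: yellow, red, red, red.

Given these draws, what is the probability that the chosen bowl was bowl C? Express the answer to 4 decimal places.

0.2972

For each hypothesis, P(data | H) works out to: P(data | bowl A) = (1/10)(9/10)(9/10)(9/10) = 0.0729; P(data | bowl B) = (4/11)(7/11)(7/11)(7/11) = 0.093709; P(data | bowl C) = (3/9)(6/9)(6/9)(6/9) = 0.098765; P(data | bowl D) = (1/7)(6/7)(6/7)(6/7) = 0.089963.
The prior-weighted likelihoods are 2/11 · 0.0729 = 0.013255, 4/11 · 0.093709 = 0.034076, 3/11 · 0.098765 = 0.026936, 2/11 · 0.089963 = 0.016357; summing to 0.090624.
Hence P(bowl C | data) = (0.026936) / (0.090624) = 0.29723.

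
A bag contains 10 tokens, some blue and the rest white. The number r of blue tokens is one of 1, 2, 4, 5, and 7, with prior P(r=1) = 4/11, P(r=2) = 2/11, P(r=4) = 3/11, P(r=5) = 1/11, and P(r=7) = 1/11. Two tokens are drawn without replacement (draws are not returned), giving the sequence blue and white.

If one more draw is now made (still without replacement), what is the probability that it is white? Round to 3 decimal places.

For each hypothesis, P(data | H) works out to: P(data | r = 1) = (1/10)(9/9) = 1/10; P(data | r = 2) = (2/10)(8/9) = 8/45; P(data | r = 4) = (4/10)(6/9) = 4/15; P(data | r = 5) = (5/10)(5/9) = 5/18; P(data | r = 7) = (7/10)(3/9) = 7/30.
Weighting by the prior gives 4/11 · 1/10 = 2/55, 2/11 · 8/45 = 16/495, 3/11 · 4/15 = 4/55, 1/11 · 5/18 = 5/198, 1/11 · 7/30 = 7/330; with total 31/165.
The posterior is then P(r = 1 | data) = 6/31, P(r = 2 | data) = 16/93, P(r = 4 | data) = 12/31, P(r = 5 | data) = 25/186, P(r = 7 | data) = 7/62.
Averaging over the posterior, P(white next | data) = (1)(6/31) + (7/8)(16/93) + (5/8)(12/31) + (1/2)(25/186) + (1/4)(7/62) = 169/248.

0.681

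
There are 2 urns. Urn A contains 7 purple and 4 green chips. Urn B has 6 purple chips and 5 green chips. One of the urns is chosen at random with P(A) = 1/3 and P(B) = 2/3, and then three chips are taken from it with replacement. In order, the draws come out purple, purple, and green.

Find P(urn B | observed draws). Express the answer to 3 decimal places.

The likelihood of the observed sequence under each hypothesis: P(data | urn A) = (7/11)(7/11)(4/11) = 0.14726; P(data | urn B) = (6/11)(6/11)(5/11) = 0.13524.
The prior-weighted likelihoods are 1/3 · 0.14726 = 0.049086, 2/3 · 0.13524 = 0.090158; summing to 0.13924.
Hence P(urn B | data) = (0.090158) / (0.13924) = 0.64748.

0.647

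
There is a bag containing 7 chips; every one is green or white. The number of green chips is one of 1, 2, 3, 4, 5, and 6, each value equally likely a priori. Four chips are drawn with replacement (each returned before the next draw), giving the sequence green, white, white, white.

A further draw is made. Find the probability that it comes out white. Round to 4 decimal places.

The likelihood of the observed sequence under each hypothesis: P(data | r = 1) = (1/7)(6/7)(6/7)(6/7) = 0.089963; P(data | r = 2) = (2/7)(5/7)(5/7)(5/7) = 0.10412; P(data | r = 3) = (3/7)(4/7)(4/7)(4/7) = 0.079967; P(data | r = 4) = (4/7)(3/7)(3/7)(3/7) = 0.044981; P(data | r = 5) = (5/7)(2/7)(2/7)(2/7) = 0.01666; P(data | r = 6) = (6/7)(1/7)(1/7)(1/7) = 0.002499.
The prior-weighted likelihoods are 1/6 · 0.089963 = 0.014994, 1/6 · 0.10412 = 0.017354, 1/6 · 0.079967 = 0.013328, 1/6 · 0.044981 = 0.0074969, 1/6 · 0.01666 = 0.0027766, 1/6 · 0.002499 = 0.00041649; summing to 0.056365.
Dividing through by the total gives posterior P(r = 1 | data) = 0.26601, P(r = 2 | data) = 0.30788, P(r = 3 | data) = 0.23645, P(r = 4 | data) = 0.133, P(r = 5 | data) = 0.049261, P(r = 6 | data) = 0.0073892.
Averaging over the posterior, P(white next | data) = (6/7)(0.26601) + (5/7)(0.30788) + (4/7)(0.23645) + (3/7)(0.133) + (2/7)(0.049261) + (1/7)(0.0073892) = 0.65517.

0.6552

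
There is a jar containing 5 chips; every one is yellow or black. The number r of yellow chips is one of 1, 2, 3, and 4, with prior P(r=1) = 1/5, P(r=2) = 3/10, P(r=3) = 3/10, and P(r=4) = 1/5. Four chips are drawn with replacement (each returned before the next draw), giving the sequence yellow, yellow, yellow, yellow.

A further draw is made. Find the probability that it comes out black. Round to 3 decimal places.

0.286

Compute the likelihood of the observed sequence for each case: P(data | r = 1) = (1/5)(1/5)(1/5)(1/5) = 0.0016; P(data | r = 2) = (2/5)(2/5)(2/5)(2/5) = 0.0256; P(data | r = 3) = (3/5)(3/5)(3/5)(3/5) = 0.1296; P(data | r = 4) = (4/5)(4/5)(4/5)(4/5) = 0.4096.
The prior-weighted likelihoods are 1/5 · 0.0016 = 0.00032, 3/10 · 0.0256 = 0.00768, 3/10 · 0.1296 = 0.03888, 1/5 · 0.4096 = 0.08192; with total 0.1288.
Dividing through by the total gives posterior P(r = 1 | data) = 0.0024845, P(r = 2 | data) = 0.059627, P(r = 3 | data) = 0.30186, P(r = 4 | data) = 0.63602.
So P(black next | data) = Σ P(black next | H) P(H | data) = (4/5)(0.0024845) + (3/5)(0.059627) + (2/5)(0.30186) + (1/5)(0.63602) = 0.28571.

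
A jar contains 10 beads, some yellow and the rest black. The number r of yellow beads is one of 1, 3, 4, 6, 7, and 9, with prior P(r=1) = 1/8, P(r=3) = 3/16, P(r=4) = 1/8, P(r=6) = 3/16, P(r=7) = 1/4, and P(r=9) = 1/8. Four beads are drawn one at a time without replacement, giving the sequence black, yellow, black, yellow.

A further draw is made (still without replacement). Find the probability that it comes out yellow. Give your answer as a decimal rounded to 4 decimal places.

Compute the likelihood of the observed sequence for each case: P(data | r = 1) = (9/10)(1/9)(8/8)(0/7) = 0; P(data | r = 3) = (7/10)(3/9)(6/8)(2/7) = 0.05; P(data | r = 4) = (6/10)(4/9)(5/8)(3/7) = 0.071429; P(data | r = 6) = (4/10)(6/9)(3/8)(5/7) = 0.071429; P(data | r = 7) = (3/10)(7/9)(2/8)(6/7) = 0.05; P(data | r = 9) = (1/10)(9/9)(0/8) = 0.
The prior-weighted likelihoods are 1/8 · 0 = 0, 3/16 · 0.05 = 0.009375, 1/8 · 0.071429 = 0.0089286, 3/16 · 0.071429 = 0.013393, 1/4 · 0.05 = 0.0125, 1/8 · 0 = 0; with total 0.044196.
The posterior is then P(r = 1 | data) = 0, P(r = 3 | data) = 0.21212, P(r = 4 | data) = 0.20202, P(r = 6 | data) = 0.30303, P(r = 7 | data) = 0.28283, P(r = 9 | data) = 0.
The predictive probability is P(yellow next | data) = (1/6)(0.21212) + (1/3)(0.20202) + (2/3)(0.30303) + (5/6)(0.28283) = 0.5404.

0.5404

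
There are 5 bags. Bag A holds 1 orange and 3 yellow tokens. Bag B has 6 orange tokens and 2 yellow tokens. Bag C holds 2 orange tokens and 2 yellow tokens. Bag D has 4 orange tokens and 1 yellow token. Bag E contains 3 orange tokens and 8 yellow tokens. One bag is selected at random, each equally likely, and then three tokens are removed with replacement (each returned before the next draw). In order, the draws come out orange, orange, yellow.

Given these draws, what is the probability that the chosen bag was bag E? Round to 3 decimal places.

0.109

For each hypothesis, P(data | H) works out to: P(data | bag A) = (1/4)(1/4)(3/4) = 0.046875; P(data | bag B) = (6/8)(6/8)(2/8) = 0.14062; P(data | bag C) = (2/4)(2/4)(2/4) = 0.125; P(data | bag D) = (4/5)(4/5)(1/5) = 0.128; P(data | bag E) = (3/11)(3/11)(8/11) = 0.054095.
The prior-weighted likelihoods are 1/5 · 0.046875 = 0.009375, 1/5 · 0.14062 = 0.028125, 1/5 · 0.125 = 0.025, 1/5 · 0.128 = 0.0256, 1/5 · 0.054095 = 0.010819; with total 0.098919.
Therefore the posterior P(bag E | data) = (0.010819) / (0.098919) = 0.10937.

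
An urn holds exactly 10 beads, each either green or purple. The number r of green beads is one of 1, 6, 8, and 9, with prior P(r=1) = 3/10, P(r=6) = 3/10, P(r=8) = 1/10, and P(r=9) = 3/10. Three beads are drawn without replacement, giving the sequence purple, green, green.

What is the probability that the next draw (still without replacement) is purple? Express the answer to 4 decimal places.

For each hypothesis, P(data | H) works out to: P(data | r = 1) = (9/10)(1/9)(0/8) = 0; P(data | r = 6) = (4/10)(6/9)(5/8) = 1/6; P(data | r = 8) = (2/10)(8/9)(7/8) = 7/45; P(data | r = 9) = (1/10)(9/9)(8/8) = 1/10.
Multiplying each by its prior: 3/10 · 0 = 0, 3/10 · 1/6 = 1/20, 1/10 · 7/45 = 7/450, 3/10 · 1/10 = 3/100; summing to 43/450.
The posterior is then P(r = 1 | data) = 0, P(r = 6 | data) = 45/86, P(r = 8 | data) = 7/43, P(r = 9 | data) = 27/86.
So P(purple next | data) = Σ P(purple next | H) P(H | data) = (3/7)(45/86) + (1/7)(7/43) + (0)(27/86) = 149/602.

0.2475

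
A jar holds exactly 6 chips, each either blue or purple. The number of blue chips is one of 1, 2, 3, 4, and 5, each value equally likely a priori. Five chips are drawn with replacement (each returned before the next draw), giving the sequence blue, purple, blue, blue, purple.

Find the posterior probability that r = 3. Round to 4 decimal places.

Compute the likelihood of the observed sequence for each case: P(data | r = 1) = (1/6)(5/6)(1/6)(1/6)(5/6) = 0.003215; P(data | r = 2) = (2/6)(4/6)(2/6)(2/6)(4/6) = 0.016461; P(data | r = 3) = (3/6)(3/6)(3/6)(3/6)(3/6) = 0.03125; P(data | r = 4) = (4/6)(2/6)(4/6)(4/6)(2/6) = 0.032922; P(data | r = 5) = (5/6)(1/6)(5/6)(5/6)(1/6) = 0.016075.
Multiplying each by its prior: 1/5 · 0.003215 = 0.000643, 1/5 · 0.016461 = 0.0032922, 1/5 · 0.03125 = 0.00625, 1/5 · 0.032922 = 0.0065844, 1/5 · 0.016075 = 0.003215; these sum to 0.019985.
Hence P(r = 3 | data) = (0.00625) / (0.019985) = 0.31274.

0.3127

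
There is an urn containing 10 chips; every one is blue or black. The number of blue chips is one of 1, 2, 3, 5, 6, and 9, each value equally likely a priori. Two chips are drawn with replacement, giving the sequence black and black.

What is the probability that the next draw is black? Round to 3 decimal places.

0.752

The likelihood of the observed sequence under each hypothesis: P(data | r = 1) = (9/10)(9/10) = 81/100; P(data | r = 2) = (8/10)(8/10) = 16/25; P(data | r = 3) = (7/10)(7/10) = 49/100; P(data | r = 5) = (5/10)(5/10) = 1/4; P(data | r = 6) = (4/10)(4/10) = 4/25; P(data | r = 9) = (1/10)(1/10) = 1/100.
Multiplying each by its prior: 1/6 · 81/100 = 27/200, 1/6 · 16/25 = 8/75, 1/6 · 49/100 = 49/600, 1/6 · 1/4 = 1/24, 1/6 · 4/25 = 2/75, 1/6 · 1/100 = 1/600; these sum to 59/150.
Normalising, the posterior is P(r = 1 | data) = 0.34322, P(r = 2 | data) = 0.27119, P(r = 3 | data) = 0.20763, P(r = 5 | data) = 0.10593, P(r = 6 | data) = 0.067797, P(r = 9 | data) = 0.0042373.
So P(black next | data) = Σ P(black next | H) P(H | data) = (9/10)(0.34322) + (4/5)(0.27119) + (7/10)(0.20763) + (1/2)(0.10593) + (2/5)(0.067797) + (1/10)(0.0042373) = 0.75169.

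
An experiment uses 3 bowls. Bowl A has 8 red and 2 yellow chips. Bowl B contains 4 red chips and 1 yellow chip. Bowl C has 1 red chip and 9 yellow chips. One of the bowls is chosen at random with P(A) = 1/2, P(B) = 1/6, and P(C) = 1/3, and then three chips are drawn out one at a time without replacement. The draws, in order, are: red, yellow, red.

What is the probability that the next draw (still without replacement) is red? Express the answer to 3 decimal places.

0.900

Compute the likelihood of the observed sequence for each case: P(data | bowl A) = (8/10)(2/9)(7/8) = 7/45; P(data | bowl B) = (4/5)(1/4)(3/3) = 1/5; P(data | bowl C) = (1/10)(9/9)(0/8) = 0.
Multiplying each by its prior: 1/2 · 7/45 = 7/90, 1/6 · 1/5 = 1/30, 1/3 · 0 = 0; these sum to 1/9.
Dividing through by the total gives posterior P(bowl A | data) = 7/10, P(bowl B | data) = 3/10, P(bowl C | data) = 0.
Averaging over the posterior, P(red next | data) = (6/7)(7/10) + (1)(3/10) = 9/10.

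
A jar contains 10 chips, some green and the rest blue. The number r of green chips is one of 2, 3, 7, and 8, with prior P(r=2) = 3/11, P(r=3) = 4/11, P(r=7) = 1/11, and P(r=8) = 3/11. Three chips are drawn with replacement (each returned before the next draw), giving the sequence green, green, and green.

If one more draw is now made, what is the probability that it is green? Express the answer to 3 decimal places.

0.749

The likelihood of the observed sequence under each hypothesis: P(data | r = 2) = (2/10)(2/10)(2/10) = 0.008; P(data | r = 3) = (3/10)(3/10)(3/10) = 0.027; P(data | r = 7) = (7/10)(7/10)(7/10) = 0.343; P(data | r = 8) = (8/10)(8/10)(8/10) = 0.512.
Weighting by the prior gives 3/11 · 0.008 = 0.0021818, 4/11 · 0.027 = 0.0098182, 1/11 · 0.343 = 0.031182, 3/11 · 0.512 = 0.13964; with total 0.18282.
Dividing through by the total gives posterior P(r = 2 | data) = 0.011934, P(r = 3 | data) = 0.053705, P(r = 7 | data) = 0.17056, P(r = 8 | data) = 0.7638.
Averaging over the posterior, P(green next | data) = (1/5)(0.011934) + (3/10)(0.053705) + (7/10)(0.17056) + (4/5)(0.7638) = 0.74893.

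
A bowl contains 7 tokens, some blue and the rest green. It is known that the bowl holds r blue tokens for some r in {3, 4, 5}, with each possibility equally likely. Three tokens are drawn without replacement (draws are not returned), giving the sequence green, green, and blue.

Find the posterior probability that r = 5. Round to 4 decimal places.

0.1429

The likelihood of the observed sequence under each hypothesis: P(data | r = 3) = (4/7)(3/6)(3/5) = 6/35; P(data | r = 4) = (3/7)(2/6)(4/5) = 4/35; P(data | r = 5) = (2/7)(1/6)(5/5) = 1/21.
Weighting by the prior gives 1/3 · 6/35 = 2/35, 1/3 · 4/35 = 4/105, 1/3 · 1/21 = 1/63; these sum to 1/9.
Therefore the posterior P(r = 5 | data) = (1/63) / (1/9) = 1/7.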